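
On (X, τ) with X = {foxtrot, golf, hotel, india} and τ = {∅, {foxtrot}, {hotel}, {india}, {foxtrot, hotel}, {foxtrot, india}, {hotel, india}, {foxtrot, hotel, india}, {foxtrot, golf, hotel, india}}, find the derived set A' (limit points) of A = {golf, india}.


A' = {golf}

For each x ∈ X, list the open sets U ∈ τ with x ∈ U, then check whether U ∩ (A ∖ {x}) ≠ ∅ for every such U.
  x = foxtrot: open {foxtrot} ∋ x has {foxtrot} ∩ (A ∖ {foxtrot}) = ∅, so x is NOT a limit point.
  x = golf: opens ∋ x are {foxtrot, golf, hotel, india}; each meets A ∖ {golf}, so x IS a limit point.
  x = hotel: open {hotel} ∋ x has {hotel} ∩ (A ∖ {hotel}) = ∅, so x is NOT a limit point.
  x = india: open {india} ∋ x has {india} ∩ (A ∖ {india}) = ∅, so x is NOT a limit point.
Collecting: A' = {golf}.


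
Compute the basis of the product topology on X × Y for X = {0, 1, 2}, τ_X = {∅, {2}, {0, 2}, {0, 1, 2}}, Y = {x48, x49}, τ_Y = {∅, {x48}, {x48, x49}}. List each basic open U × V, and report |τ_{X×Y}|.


Basis B = {∅ × ∅, {2} × {x48}, {0, 2} × {x48}, {2} × {x48, x49}, {0, 1, 2} × {x48}, {0, 2} × {x48, x49}, {0, 1, 2} × {x48, x49}}; |τ_{X×Y}| = 10.

Enumerate products U × V with U ∈ τ_X, V ∈ τ_Y (deduplicated):
  ∅ × ∅ = {} (∅)
  {2} × {x48} = {(2,x48)}
  {0, 2} × {x48} = {(0,x48), (2,x48)}
  {2} × {x48, x49} = {(2,x48), (2,x49)}
  {0, 1, 2} × {x48} = {(0,x48), (1,x48), (2,x48)}
  {0, 2} × {x48, x49} = {(0,x48), (0,x49), (2,x48), (2,x49)}
  {0, 1, 2} × {x48, x49} = {(0,x48), (0,x49), (1,x48), (1,x49), (2,x48), (2,x49)}
These 7 distinct sets form the basis B.
Close under arbitrary unions to get τ_{X×Y}; counting gives |τ_{X×Y}| = 10.


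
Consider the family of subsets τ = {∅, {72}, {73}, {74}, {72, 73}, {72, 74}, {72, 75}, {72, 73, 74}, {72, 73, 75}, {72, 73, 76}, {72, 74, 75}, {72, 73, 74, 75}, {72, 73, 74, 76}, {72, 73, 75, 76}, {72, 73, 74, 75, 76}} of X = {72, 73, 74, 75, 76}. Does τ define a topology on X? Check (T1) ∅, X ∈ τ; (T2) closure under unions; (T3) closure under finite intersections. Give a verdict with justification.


τ is NOT a topology on X.

Axiom (T1): ∅ ∈ τ? Yes; X ∈ τ? Yes.
Axiom (T2/T3): check pairwise unions and intersections of members of τ.
Counterexample for (T2): {73} ∪ {74} = {73, 74} ∉ τ. Therefore τ is NOT a topology.


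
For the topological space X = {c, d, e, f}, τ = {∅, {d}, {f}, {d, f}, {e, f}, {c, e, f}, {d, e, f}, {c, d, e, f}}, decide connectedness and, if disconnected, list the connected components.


(X, τ) is disconnected; components = [{d}, {c, e, f}].

Find clopen sets (U ∈ τ with X ∖ U ∈ τ):
  U = ∅, X ∖ U = {c, d, e, f} — both open, so U is clopen.
  U = {d}, X ∖ U = {c, e, f} — both open, so U is clopen.
  U = {c, e, f}, X ∖ U = {d} — both open, so U is clopen.
  U = {c, d, e, f}, X ∖ U = ∅ — both open, so U is clopen.
Nontrivial clopen(s) exist: e.g. {c, e, f}. So (X, τ) is disconnected.
Compute connected components by grouping points that agree on all clopens:
  component: {d}
  component: {c, e, f}


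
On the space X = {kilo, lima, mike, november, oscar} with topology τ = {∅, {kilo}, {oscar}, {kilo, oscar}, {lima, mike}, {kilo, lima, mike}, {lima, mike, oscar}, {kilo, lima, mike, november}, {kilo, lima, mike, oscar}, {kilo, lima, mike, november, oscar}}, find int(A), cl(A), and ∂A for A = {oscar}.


int(A) = {oscar}, cl(A) = {oscar}, ∂A = ∅.

Closed sets in (X, τ) are complements of opens:
  closed(X, τ) = {∅, {november}, {oscar}, {kilo, november}, {november, oscar}, {kilo, november, oscar}, {lima, mike, november}, {kilo, lima, mike, november}, {lima, mike, november, oscar}, {kilo, lima, mike, november, oscar}}.
int(A) = ⋃ {U ∈ τ : U ⊆ A}. Opens contained in A: ∅, {oscar}.
Taking the union of these: int(A) = {oscar}.
cl(A) = ⋂ {C closed : A ⊆ C}. Closed sets containing A: {oscar}, {november, oscar}, {kilo, november, oscar}, {lima, mike, november, oscar}, {kilo, lima, mike, november, oscar}.
Intersecting these: cl(A) = {oscar}.
∂A = cl(A) ∖ int(A) = {oscar} ∖ {oscar} = ∅.


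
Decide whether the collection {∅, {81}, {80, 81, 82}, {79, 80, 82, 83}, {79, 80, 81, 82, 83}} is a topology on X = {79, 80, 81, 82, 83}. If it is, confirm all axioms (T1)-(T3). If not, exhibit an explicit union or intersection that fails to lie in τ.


τ is NOT a topology on X.

Axiom (T1): ∅ ∈ τ? Yes; X ∈ τ? Yes.
Axiom (T2/T3): check pairwise unions and intersections of members of τ.
Counterexample for (T3): {80, 81, 82} ∩ {79, 80, 82, 83} = {80, 82} ∉ τ. Therefore τ is NOT a topology.


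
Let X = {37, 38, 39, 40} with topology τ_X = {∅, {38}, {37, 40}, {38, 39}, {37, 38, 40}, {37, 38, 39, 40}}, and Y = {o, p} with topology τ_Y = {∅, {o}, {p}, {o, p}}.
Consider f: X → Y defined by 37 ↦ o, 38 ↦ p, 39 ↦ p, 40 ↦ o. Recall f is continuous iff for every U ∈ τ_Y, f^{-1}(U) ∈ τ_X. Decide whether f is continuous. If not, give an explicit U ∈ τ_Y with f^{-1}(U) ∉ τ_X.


f IS continuous.

Compute f^{-1}(U) for each U ∈ τ_Y:
  U = ∅: f^{-1}(U) = ∅ ∈ τ_X ✓.
  U = {o}: f^{-1}(U) = {37, 40} ∈ τ_X ✓.
  U = {p}: f^{-1}(U) = {38, 39} ∈ τ_X ✓.
  U = {o, p}: f^{-1}(U) = {37, 38, 39, 40} ∈ τ_X ✓.
Every preimage lies in τ_X, so f IS continuous.


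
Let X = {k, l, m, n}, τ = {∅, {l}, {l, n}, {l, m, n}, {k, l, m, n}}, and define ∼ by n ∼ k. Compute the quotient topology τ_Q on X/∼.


X/∼ = {[k=n], [l], [m]}; |τ_Q| = 3.

Equivalence classes: [k=n], [l], [m].
Quotient map π: X → X/∼ sends k ↦ [k=n], l ↦ [l], m ↦ [m], n ↦ [k=n].
For each subset V ⊆ X/∼, compute π^{-1}(V) ⊆ X and check whether π^{-1}(V) ∈ τ. V is open in τ_Q iff π^{-1}(V) ∈ τ.
  V = {}: π^{-1}(V) = ∅ ∈ τ ✓.
  V = {[k=n]}: π^{-1}(V) = {k, n} ∉ τ ✗.
  V = {[l]}: π^{-1}(V) = {l} ∈ τ ✓.
  V = {[k=n], [l]}: π^{-1}(V) = {k, l, n} ∉ τ ✗.
  V = {[m]}: π^{-1}(V) = {m} ∉ τ ✗.
  V = {[k=n], [m]}: π^{-1}(V) = {k, m, n} ∉ τ ✗.
  V = {[l], [m]}: π^{-1}(V) = {l, m} ∉ τ ✗.
  V = {[k=n], [l], [m]}: π^{-1}(V) = {k, l, m, n} ∈ τ ✓.
Open sets in the quotient: τ_Q = {{}, {[l]}, {[k=n], [l], [m]}} (3 elements).


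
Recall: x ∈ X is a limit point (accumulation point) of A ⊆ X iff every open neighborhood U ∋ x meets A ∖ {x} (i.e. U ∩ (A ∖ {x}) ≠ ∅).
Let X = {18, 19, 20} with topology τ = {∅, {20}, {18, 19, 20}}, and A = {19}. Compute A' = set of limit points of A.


A' = {18}

For each x ∈ X, list the open sets U ∈ τ with x ∈ U, then check whether U ∩ (A ∖ {x}) ≠ ∅ for every such U.
  x = 18: opens ∋ x are {18, 19, 20}; each meets A ∖ {18}, so x IS a limit point.
  x = 19: open {18, 19, 20} ∋ x has {18, 19, 20} ∩ (A ∖ {19}) = ∅, so x is NOT a limit point.
  x = 20: open {20} ∋ x has {20} ∩ (A ∖ {20}) = ∅, so x is NOT a limit point.
Collecting: A' = {18}.


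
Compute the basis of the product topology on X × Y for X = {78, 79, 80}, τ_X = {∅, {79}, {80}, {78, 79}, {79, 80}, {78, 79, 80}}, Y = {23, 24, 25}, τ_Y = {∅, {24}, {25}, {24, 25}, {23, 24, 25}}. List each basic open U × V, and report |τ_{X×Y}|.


Basis B = {∅ × ∅, {79} × {24}, {79} × {25}, {80} × {24}, {80} × {25}, {78, 79} × {24}, {78, 79} × {25}, {79} × {24, 25}, {79, 80} × {24}, {79, 80} × {25}, {80} × {24, 25}, {78, 79, 80} × {24}, {78, 79, 80} × {25}, {79} × {23, 24, 25}, {80} × {23, 24, 25}, {78, 79} × {24, 25}, {79, 80} × {24, 25}, {78, 79} × {23, 24, 25}, {78, 79, 80} × {24, 25}, {79, 80} × {23, 24, 25}, {78, 79, 80} × {23, 24, 25}}; |τ_{X×Y}| = 70.

Enumerate products U × V with U ∈ τ_X, V ∈ τ_Y (deduplicated):
  ∅ × ∅ = {} (∅)
  {79} × {24} = {(79,24)}
  {79} × {25} = {(79,25)}
  {80} × {24} = {(80,24)}
  {80} × {25} = {(80,25)}
  {78, 79} × {24} = {(78,24), (79,24)}
  {78, 79} × {25} = {(78,25), (79,25)}
  {79} × {24, 25} = {(79,24), (79,25)}
  {79, 80} × {24} = {(79,24), (80,24)}
  {79, 80} × {25} = {(79,25), (80,25)}
  {80} × {24, 25} = {(80,24), (80,25)}
  {78, 79, 80} × {24} = {(78,24), (79,24), (80,24)}
  {78, 79, 80} × {25} = {(78,25), (79,25), (80,25)}
  {79} × {23, 24, 25} = {(79,23), (79,24), (79,25)}
  {80} × {23, 24, 25} = {(80,23), (80,24), (80,25)}
  {78, 79} × {24, 25} = {(78,24), (78,25), (79,24), (79,25)}
  {79, 80} × {24, 25} = {(79,24), (79,25), (80,24), (80,25)}
  {78, 79} × {23, 24, 25} = {(78,23), (78,24), (78,25), (79,23), (79,24), (79,25)}
  {78, 79, 80} × {24, 25} = {(78,24), (78,25), (79,24), (79,25), (80,24), (80,25)}
  {79, 80} × {23, 24, 25} = {(79,23), (79,24), (79,25), (80,23), (80,24), (80,25)}
  {78, 79, 80} × {23, 24, 25} = {(78,23), (78,24), (78,25), (79,23), (79,24), (79,25), (80,23), (80,24), (80,25)}
These 21 distinct sets form the basis B.
Close under arbitrary unions to get τ_{X×Y}; counting gives |τ_{X×Y}| = 70.


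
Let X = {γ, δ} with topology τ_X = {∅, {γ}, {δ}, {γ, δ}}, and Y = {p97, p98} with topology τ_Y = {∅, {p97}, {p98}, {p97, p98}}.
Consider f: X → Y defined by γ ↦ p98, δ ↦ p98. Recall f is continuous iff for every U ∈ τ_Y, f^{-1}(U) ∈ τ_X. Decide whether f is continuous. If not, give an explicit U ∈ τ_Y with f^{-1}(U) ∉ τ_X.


f IS continuous.

Compute f^{-1}(U) for each U ∈ τ_Y:
  U = ∅: f^{-1}(U) = ∅ ∈ τ_X ✓.
  U = {p97}: f^{-1}(U) = ∅ ∈ τ_X ✓.
  U = {p98}: f^{-1}(U) = {γ, δ} ∈ τ_X ✓.
  U = {p97, p98}: f^{-1}(U) = {γ, δ} ∈ τ_X ✓.
Every preimage lies in τ_X, so f IS continuous.


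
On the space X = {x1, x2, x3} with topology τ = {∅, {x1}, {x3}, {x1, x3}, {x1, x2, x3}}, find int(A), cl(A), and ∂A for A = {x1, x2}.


int(A) = {x1}, cl(A) = {x1, x2}, ∂A = {x2}.

Closed sets in (X, τ) are complements of opens:
  closed(X, τ) = {∅, {x2}, {x1, x2}, {x2, x3}, {x1, x2, x3}}.
int(A) = ⋃ {U ∈ τ : U ⊆ A}. Opens contained in A: ∅, {x1}.
Taking the union of these: int(A) = {x1}.
cl(A) = ⋂ {C closed : A ⊆ C}. Closed sets containing A: {x1, x2}, {x1, x2, x3}.
Intersecting these: cl(A) = {x1, x2}.
∂A = cl(A) ∖ int(A) = {x1, x2} ∖ {x1} = {x2}.


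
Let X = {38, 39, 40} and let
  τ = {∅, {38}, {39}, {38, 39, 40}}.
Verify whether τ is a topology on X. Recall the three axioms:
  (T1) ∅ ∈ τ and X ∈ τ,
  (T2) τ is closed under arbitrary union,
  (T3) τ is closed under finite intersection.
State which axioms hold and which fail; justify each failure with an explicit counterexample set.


τ is NOT a topology on X.

Axiom (T1): ∅ ∈ τ? Yes; X ∈ τ? Yes.
Axiom (T2/T3): check pairwise unions and intersections of members of τ.
Counterexample for (T2): {38} ∪ {39} = {38, 39} ∉ τ. Therefore τ is NOT a topology.


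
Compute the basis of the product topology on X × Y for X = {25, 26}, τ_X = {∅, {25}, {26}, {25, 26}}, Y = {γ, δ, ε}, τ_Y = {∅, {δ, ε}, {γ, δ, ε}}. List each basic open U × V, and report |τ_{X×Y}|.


Basis B = {∅ × ∅, {25} × {δ, ε}, {26} × {δ, ε}, {25} × {γ, δ, ε}, {26} × {γ, δ, ε}, {25, 26} × {δ, ε}, {25, 26} × {γ, δ, ε}}; |τ_{X×Y}| = 9.

Enumerate products U × V with U ∈ τ_X, V ∈ τ_Y (deduplicated):
  ∅ × ∅ = {} (∅)
  {25} × {δ, ε} = {(25,δ), (25,ε)}
  {26} × {δ, ε} = {(26,δ), (26,ε)}
  {25} × {γ, δ, ε} = {(25,γ), (25,δ), (25,ε)}
  {26} × {γ, δ, ε} = {(26,γ), (26,δ), (26,ε)}
  {25, 26} × {δ, ε} = {(25,δ), (25,ε), (26,δ), (26,ε)}
  {25, 26} × {γ, δ, ε} = {(25,γ), (25,δ), (25,ε), (26,γ), (26,δ), (26,ε)}
These 7 distinct sets form the basis B.
Close under arbitrary unions to get τ_{X×Y}; counting gives |τ_{X×Y}| = 9.


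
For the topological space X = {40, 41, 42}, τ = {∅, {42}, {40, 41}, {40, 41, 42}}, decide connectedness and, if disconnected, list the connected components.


(X, τ) is disconnected; components = [{42}, {40, 41}].

Find clopen sets (U ∈ τ with X ∖ U ∈ τ):
  U = ∅, X ∖ U = {40, 41, 42} — both open, so U is clopen.
  U = {42}, X ∖ U = {40, 41} — both open, so U is clopen.
  U = {40, 41}, X ∖ U = {42} — both open, so U is clopen.
  U = {40, 41, 42}, X ∖ U = ∅ — both open, so U is clopen.
Nontrivial clopen(s) exist: e.g. {40, 41}. So (X, τ) is disconnected.
Compute connected components by grouping points that agree on all clopens:
  component: {42}
  component: {40, 41}


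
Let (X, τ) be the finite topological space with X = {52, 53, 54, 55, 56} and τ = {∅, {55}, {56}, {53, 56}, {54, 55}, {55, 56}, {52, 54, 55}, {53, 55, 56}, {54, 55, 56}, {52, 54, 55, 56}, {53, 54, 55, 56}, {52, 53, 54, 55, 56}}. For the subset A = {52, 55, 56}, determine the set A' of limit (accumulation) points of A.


A' = {52, 53, 54}

For each x ∈ X, list the open sets U ∈ τ with x ∈ U, then check whether U ∩ (A ∖ {x}) ≠ ∅ for every such U.
  x = 52: opens ∋ x are {52, 54, 55}, {52, 54, 55, 56}, {52, 53, 54, 55, 56}; each meets A ∖ {52}, so x IS a limit point.
  x = 53: opens ∋ x are {53, 56}, {53, 55, 56}, {53, 54, 55, 56}, {52, 53, 54, 55, 56}; each meets A ∖ {53}, so x IS a limit point.
  x = 54: opens ∋ x are {54, 55}, {52, 54, 55}, {54, 55, 56}, {52, 54, 55, 56}, {53, 54, 55, 56}, {52, 53, 54, 55, 56}; each meets A ∖ {54}, so x IS a limit point.
  x = 55: open {55} ∋ x has {55} ∩ (A ∖ {55}) = ∅, so x is NOT a limit point.
  x = 56: open {56} ∋ x has {56} ∩ (A ∖ {56}) = ∅, so x is NOT a limit point.
Collecting: A' = {52, 53, 54}.


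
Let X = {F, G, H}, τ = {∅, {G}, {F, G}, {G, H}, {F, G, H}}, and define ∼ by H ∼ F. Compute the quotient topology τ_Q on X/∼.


X/∼ = {[F=H], [G]}; |τ_Q| = 3.

Equivalence classes: [F=H], [G].
Quotient map π: X → X/∼ sends F ↦ [F=H], G ↦ [G], H ↦ [F=H].
For each subset V ⊆ X/∼, compute π^{-1}(V) ⊆ X and check whether π^{-1}(V) ∈ τ. V is open in τ_Q iff π^{-1}(V) ∈ τ.
  V = {}: π^{-1}(V) = ∅ ∈ τ ✓.
  V = {[F=H]}: π^{-1}(V) = {F, H} ∉ τ ✗.
  V = {[G]}: π^{-1}(V) = {G} ∈ τ ✓.
  V = {[F=H], [G]}: π^{-1}(V) = {F, G, H} ∈ τ ✓.
Open sets in the quotient: τ_Q = {{}, {[G]}, {[F=H], [G]}} (3 elements).


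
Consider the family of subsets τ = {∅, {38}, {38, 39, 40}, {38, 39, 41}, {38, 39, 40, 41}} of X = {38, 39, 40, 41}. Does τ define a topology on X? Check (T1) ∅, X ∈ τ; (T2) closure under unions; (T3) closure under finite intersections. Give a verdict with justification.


τ is NOT a topology on X.

Axiom (T1): ∅ ∈ τ? Yes; X ∈ τ? Yes.
Axiom (T2/T3): check pairwise unions and intersections of members of τ.
Counterexample for (T3): {38, 39, 40} ∩ {38, 39, 41} = {38, 39} ∉ τ. Therefore τ is NOT a topology.


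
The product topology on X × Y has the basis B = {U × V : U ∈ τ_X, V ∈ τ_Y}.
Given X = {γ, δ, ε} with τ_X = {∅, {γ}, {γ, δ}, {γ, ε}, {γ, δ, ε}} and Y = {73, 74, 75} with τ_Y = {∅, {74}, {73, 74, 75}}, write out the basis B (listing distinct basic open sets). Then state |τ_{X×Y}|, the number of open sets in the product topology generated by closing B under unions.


Basis B = {∅ × ∅, {γ} × {74}, {γ, δ} × {74}, {γ, ε} × {74}, {γ} × {73, 74, 75}, {γ, δ, ε} × {74}, {γ, δ} × {73, 74, 75}, {γ, ε} × {73, 74, 75}, {γ, δ, ε} × {73, 74, 75}}; |τ_{X×Y}| = 14.

Enumerate products U × V with U ∈ τ_X, V ∈ τ_Y (deduplicated):
  ∅ × ∅ = {} (∅)
  {γ} × {74} = {(γ,74)}
  {γ, δ} × {74} = {(γ,74), (δ,74)}
  {γ, ε} × {74} = {(γ,74), (ε,74)}
  {γ} × {73, 74, 75} = {(γ,73), (γ,74), (γ,75)}
  {γ, δ, ε} × {74} = {(γ,74), (δ,74), (ε,74)}
  {γ, δ} × {73, 74, 75} = {(γ,73), (γ,74), (γ,75), (δ,73), (δ,74), (δ,75)}
  {γ, ε} × {73, 74, 75} = {(γ,73), (γ,74), (γ,75), (ε,73), (ε,74), (ε,75)}
  {γ, δ, ε} × {73, 74, 75} = {(γ,73), (γ,74), (γ,75), (δ,73), (δ,74), (δ,75), (ε,73), (ε,74), (ε,75)}
These 9 distinct sets form the basis B.
Close under arbitrary unions to get τ_{X×Y}; counting gives |τ_{X×Y}| = 14.


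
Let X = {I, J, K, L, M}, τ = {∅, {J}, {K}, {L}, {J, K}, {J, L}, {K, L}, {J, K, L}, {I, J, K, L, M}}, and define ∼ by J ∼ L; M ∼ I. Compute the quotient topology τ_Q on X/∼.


X/∼ = {[I=M], [J=L], [K]}; |τ_Q| = 5.

Equivalence classes: [I=M], [J=L], [K].
Quotient map π: X → X/∼ sends I ↦ [I=M], J ↦ [J=L], K ↦ [K], L ↦ [J=L], M ↦ [I=M].
For each subset V ⊆ X/∼, compute π^{-1}(V) ⊆ X and check whether π^{-1}(V) ∈ τ. V is open in τ_Q iff π^{-1}(V) ∈ τ.
  V = {}: π^{-1}(V) = ∅ ∈ τ ✓.
  V = {[I=M]}: π^{-1}(V) = {I, M} ∉ τ ✗.
  V = {[J=L]}: π^{-1}(V) = {J, L} ∈ τ ✓.
  V = {[I=M], [J=L]}: π^{-1}(V) = {I, J, L, M} ∉ τ ✗.
  V = {[K]}: π^{-1}(V) = {K} ∈ τ ✓.
  V = {[I=M], [K]}: π^{-1}(V) = {I, K, M} ∉ τ ✗.
  V = {[J=L], [K]}: π^{-1}(V) = {J, K, L} ∈ τ ✓.
  V = {[I=M], [J=L], [K]}: π^{-1}(V) = {I, J, K, L, M} ∈ τ ✓.
Open sets in the quotient: τ_Q = {{}, {[J=L]}, {[K]}, {[J=L], [K]}, {[I=M], [J=L], [K]}} (5 elements).


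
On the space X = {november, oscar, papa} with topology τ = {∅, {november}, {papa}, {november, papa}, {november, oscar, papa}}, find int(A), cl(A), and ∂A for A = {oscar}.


int(A) = ∅, cl(A) = {oscar}, ∂A = {oscar}.

Closed sets in (X, τ) are complements of opens:
  closed(X, τ) = {∅, {oscar}, {november, oscar}, {oscar, papa}, {november, oscar, papa}}.
int(A) = ⋃ {U ∈ τ : U ⊆ A}. Opens contained in A: ∅.
Taking the union of these: int(A) = ∅.
cl(A) = ⋂ {C closed : A ⊆ C}. Closed sets containing A: {oscar}, {november, oscar}, {oscar, papa}, {november, oscar, papa}.
Intersecting these: cl(A) = {oscar}.
∂A = cl(A) ∖ int(A) = {oscar} ∖ ∅ = {oscar}.


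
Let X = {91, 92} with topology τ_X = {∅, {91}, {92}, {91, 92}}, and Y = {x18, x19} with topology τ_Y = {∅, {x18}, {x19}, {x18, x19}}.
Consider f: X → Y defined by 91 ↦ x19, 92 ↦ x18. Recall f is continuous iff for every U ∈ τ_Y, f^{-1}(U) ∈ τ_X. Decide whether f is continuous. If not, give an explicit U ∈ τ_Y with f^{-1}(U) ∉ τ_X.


f IS continuous.

Compute f^{-1}(U) for each U ∈ τ_Y:
  U = ∅: f^{-1}(U) = ∅ ∈ τ_X ✓.
  U = {x18}: f^{-1}(U) = {92} ∈ τ_X ✓.
  U = {x19}: f^{-1}(U) = {91} ∈ τ_X ✓.
  U = {x18, x19}: f^{-1}(U) = {91, 92} ∈ τ_X ✓.
Every preimage lies in τ_X, so f IS continuous.


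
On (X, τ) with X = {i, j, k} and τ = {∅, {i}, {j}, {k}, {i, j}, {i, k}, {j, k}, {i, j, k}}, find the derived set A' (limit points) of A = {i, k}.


A' = ∅

For each x ∈ X, list the open sets U ∈ τ with x ∈ U, then check whether U ∩ (A ∖ {x}) ≠ ∅ for every such U.
  x = i: open {i} ∋ x has {i} ∩ (A ∖ {i}) = ∅, so x is NOT a limit point.
  x = j: open {j} ∋ x has {j} ∩ (A ∖ {j}) = ∅, so x is NOT a limit point.
  x = k: open {k} ∋ x has {k} ∩ (A ∖ {k}) = ∅, so x is NOT a limit point.
Collecting: A' = ∅.


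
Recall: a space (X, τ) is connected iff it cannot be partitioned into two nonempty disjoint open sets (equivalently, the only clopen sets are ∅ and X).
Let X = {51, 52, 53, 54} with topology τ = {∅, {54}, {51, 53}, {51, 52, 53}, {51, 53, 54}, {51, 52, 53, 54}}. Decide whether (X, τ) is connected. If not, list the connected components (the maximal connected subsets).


(X, τ) is disconnected; components = [{54}, {51, 52, 53}].

Find clopen sets (U ∈ τ with X ∖ U ∈ τ):
  U = ∅, X ∖ U = {51, 52, 53, 54} — both open, so U is clopen.
  U = {54}, X ∖ U = {51, 52, 53} — both open, so U is clopen.
  U = {51, 52, 53}, X ∖ U = {54} — both open, so U is clopen.
  U = {51, 52, 53, 54}, X ∖ U = ∅ — both open, so U is clopen.
Nontrivial clopen(s) exist: e.g. {54}. So (X, τ) is disconnected.
Compute connected components by grouping points that agree on all clopens:
  component: {54}
  component: {51, 52, 53}


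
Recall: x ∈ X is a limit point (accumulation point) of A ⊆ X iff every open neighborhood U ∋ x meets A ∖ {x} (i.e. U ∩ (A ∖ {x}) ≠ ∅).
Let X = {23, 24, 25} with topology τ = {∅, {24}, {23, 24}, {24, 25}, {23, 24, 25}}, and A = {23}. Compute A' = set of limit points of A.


A' = ∅

For each x ∈ X, list the open sets U ∈ τ with x ∈ U, then check whether U ∩ (A ∖ {x}) ≠ ∅ for every such U.
  x = 23: open {23, 24} ∋ x has {23, 24} ∩ (A ∖ {23}) = ∅, so x is NOT a limit point.
  x = 24: open {24} ∋ x has {24} ∩ (A ∖ {24}) = ∅, so x is NOT a limit point.
  x = 25: open {24, 25} ∋ x has {24, 25} ∩ (A ∖ {25}) = ∅, so x is NOT a limit point.
Collecting: A' = ∅.


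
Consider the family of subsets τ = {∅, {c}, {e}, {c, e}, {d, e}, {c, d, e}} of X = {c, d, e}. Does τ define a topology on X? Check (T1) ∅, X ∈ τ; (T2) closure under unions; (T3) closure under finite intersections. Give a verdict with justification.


τ IS a topology on X.

Axiom (T1): ∅ ∈ τ? Yes; X ∈ τ? Yes.
Axiom (T2/T3): check pairwise unions and intersections of members of τ.
All pairwise intersections and unions checked — each lies in τ. Therefore τ satisfies (T1), (T2), (T3): it IS a topology on X.


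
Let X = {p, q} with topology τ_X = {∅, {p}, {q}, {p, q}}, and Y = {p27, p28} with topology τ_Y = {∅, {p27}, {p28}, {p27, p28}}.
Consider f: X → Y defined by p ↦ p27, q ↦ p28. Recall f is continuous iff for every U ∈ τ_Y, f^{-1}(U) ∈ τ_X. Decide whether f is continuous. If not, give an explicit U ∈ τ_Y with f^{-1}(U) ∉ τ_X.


f IS continuous.

Compute f^{-1}(U) for each U ∈ τ_Y:
  U = ∅: f^{-1}(U) = ∅ ∈ τ_X ✓.
  U = {p27}: f^{-1}(U) = {p} ∈ τ_X ✓.
  U = {p28}: f^{-1}(U) = {q} ∈ τ_X ✓.
  U = {p27, p28}: f^{-1}(U) = {p, q} ∈ τ_X ✓.
Every preimage lies in τ_X, so f IS continuous.


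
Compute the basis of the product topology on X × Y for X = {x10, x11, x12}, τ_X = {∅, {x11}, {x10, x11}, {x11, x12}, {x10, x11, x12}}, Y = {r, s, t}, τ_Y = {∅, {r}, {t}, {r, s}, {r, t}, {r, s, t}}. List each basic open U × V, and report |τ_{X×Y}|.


Basis B = {∅ × ∅, {x11} × {r}, {x11} × {t}, {x10, x11} × {r}, {x10, x11} × {t}, {x11} × {r, s}, {x11} × {r, t}, {x11, x12} × {r}, {x11, x12} × {t}, {x10, x11, x12} × {r}, {x10, x11, x12} × {t}, {x11} × {r, s, t}, {x10, x11} × {r, s}, {x10, x11} × {r, t}, {x11, x12} × {r, s}, {x11, x12} × {r, t}, {x10, x11} × {r, s, t}, {x10, x11, x12} × {r, s}, {x10, x11, x12} × {r, t}, {x11, x12} × {r, s, t}, {x10, x11, x12} × {r, s, t}}; |τ_{X×Y}| = 70.

Enumerate products U × V with U ∈ τ_X, V ∈ τ_Y (deduplicated):
  ∅ × ∅ = {} (∅)
  {x11} × {r} = {(x11,r)}
  {x11} × {t} = {(x11,t)}
  {x10, x11} × {r} = {(x10,r), (x11,r)}
  {x10, x11} × {t} = {(x10,t), (x11,t)}
  {x11} × {r, s} = {(x11,r), (x11,s)}
  {x11} × {r, t} = {(x11,r), (x11,t)}
  {x11, x12} × {r} = {(x11,r), (x12,r)}
  {x11, x12} × {t} = {(x11,t), (x12,t)}
  {x10, x11, x12} × {r} = {(x10,r), (x11,r), (x12,r)}
  {x10, x11, x12} × {t} = {(x10,t), (x11,t), (x12,t)}
  {x11} × {r, s, t} = {(x11,r), (x11,s), (x11,t)}
  {x10, x11} × {r, s} = {(x10,r), (x10,s), (x11,r), (x11,s)}
  {x10, x11} × {r, t} = {(x10,r), (x10,t), (x11,r), (x11,t)}
  {x11, x12} × {r, s} = {(x11,r), (x11,s), (x12,r), (x12,s)}
  {x11, x12} × {r, t} = {(x11,r), (x11,t), (x12,r), (x12,t)}
  {x10, x11} × {r, s, t} = {(x10,r), (x10,s), (x10,t), (x11,r), (x11,s), (x11,t)}
  {x10, x11, x12} × {r, s} = {(x10,r), (x10,s), (x11,r), (x11,s), (x12,r), (x12,s)}
  {x10, x11, x12} × {r, t} = {(x10,r), (x10,t), (x11,r), (x11,t), (x12,r), (x12,t)}
  {x11, x12} × {r, s, t} = {(x11,r), (x11,s), (x11,t), (x12,r), (x12,s), (x12,t)}
  {x10, x11, x12} × {r, s, t} = {(x10,r), (x10,s), (x10,t), (x11,r), (x11,s), (x11,t), (x12,r), (x12,s), (x12,t)}
These 21 distinct sets form the basis B.
Close under arbitrary unions to get τ_{X×Y}; counting gives |τ_{X×Y}| = 70.


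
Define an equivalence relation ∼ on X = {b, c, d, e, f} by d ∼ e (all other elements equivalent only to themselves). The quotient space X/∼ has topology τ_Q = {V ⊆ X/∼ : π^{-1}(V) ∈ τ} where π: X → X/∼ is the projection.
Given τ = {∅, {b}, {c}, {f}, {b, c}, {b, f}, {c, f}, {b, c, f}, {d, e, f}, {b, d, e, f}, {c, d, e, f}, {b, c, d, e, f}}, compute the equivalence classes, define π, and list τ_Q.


X/∼ = {[b], [c], [d=e], [f]}; |τ_Q| = 12.

Equivalence classes: [b], [c], [d=e], [f].
Quotient map π: X → X/∼ sends b ↦ [b], c ↦ [c], d ↦ [d=e], e ↦ [d=e], f ↦ [f].
For each subset V ⊆ X/∼, compute π^{-1}(V) ⊆ X and check whether π^{-1}(V) ∈ τ. V is open in τ_Q iff π^{-1}(V) ∈ τ.
  V = {}: π^{-1}(V) = ∅ ∈ τ ✓.
  V = {[b]}: π^{-1}(V) = {b} ∈ τ ✓.
  V = {[c]}: π^{-1}(V) = {c} ∈ τ ✓.
  V = {[b], [c]}: π^{-1}(V) = {b, c} ∈ τ ✓.
  V = {[d=e]}: π^{-1}(V) = {d, e} ∉ τ ✗.
  V = {[b], [d=e]}: π^{-1}(V) = {b, d, e} ∉ τ ✗.
  V = {[c], [d=e]}: π^{-1}(V) = {c, d, e} ∉ τ ✗.
  V = {[b], [c], [d=e]}: π^{-1}(V) = {b, c, d, e} ∉ τ ✗.
  V = {[f]}: π^{-1}(V) = {f} ∈ τ ✓.
  V = {[b], [f]}: π^{-1}(V) = {b, f} ∈ τ ✓.
  V = {[c], [f]}: π^{-1}(V) = {c, f} ∈ τ ✓.
  V = {[b], [c], [f]}: π^{-1}(V) = {b, c, f} ∈ τ ✓.
  V = {[d=e], [f]}: π^{-1}(V) = {d, e, f} ∈ τ ✓.
  V = {[b], [d=e], [f]}: π^{-1}(V) = {b, d, e, f} ∈ τ ✓.
  V = {[c], [d=e], [f]}: π^{-1}(V) = {c, d, e, f} ∈ τ ✓.
  V = {[b], [c], [d=e], [f]}: π^{-1}(V) = {b, c, d, e, f} ∈ τ ✓.
Open sets in the quotient: τ_Q = {{}, {[b]}, {[c]}, {[b], [c]}, {[f]}, {[b], [f]}, {[c], [f]}, {[b], [c], [f]}, {[d=e], [f]}, {[b], [d=e], [f]}, {[c], [d=e], [f]}, {[b], [c], [d=e], [f]}} (12 elements).


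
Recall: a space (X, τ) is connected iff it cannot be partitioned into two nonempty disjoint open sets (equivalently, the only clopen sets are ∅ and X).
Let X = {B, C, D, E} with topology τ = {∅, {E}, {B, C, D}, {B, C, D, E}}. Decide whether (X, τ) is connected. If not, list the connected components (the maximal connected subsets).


(X, τ) is disconnected; components = [{E}, {B, C, D}].

Find clopen sets (U ∈ τ with X ∖ U ∈ τ):
  U = ∅, X ∖ U = {B, C, D, E} — both open, so U is clopen.
  U = {E}, X ∖ U = {B, C, D} — both open, so U is clopen.
  U = {B, C, D}, X ∖ U = {E} — both open, so U is clopen.
  U = {B, C, D, E}, X ∖ U = ∅ — both open, so U is clopen.
Nontrivial clopen(s) exist: e.g. {B, C, D}. So (X, τ) is disconnected.
Compute connected components by grouping points that agree on all clopens:
  component: {E}
  component: {B, C, D}


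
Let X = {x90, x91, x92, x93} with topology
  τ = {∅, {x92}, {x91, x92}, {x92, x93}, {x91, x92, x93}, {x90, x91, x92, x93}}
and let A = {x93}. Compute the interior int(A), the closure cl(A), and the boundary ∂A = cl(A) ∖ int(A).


int(A) = ∅, cl(A) = {x90, x93}, ∂A = {x90, x93}.

Closed sets in (X, τ) are complements of opens:
  closed(X, τ) = {∅, {x90}, {x90, x91}, {x90, x93}, {x90, x91, x93}, {x90, x91, x92, x93}}.
int(A) = ⋃ {U ∈ τ : U ⊆ A}. Opens contained in A: ∅.
Taking the union of these: int(A) = ∅.
cl(A) = ⋂ {C closed : A ⊆ C}. Closed sets containing A: {x90, x93}, {x90, x91, x93}, {x90, x91, x92, x93}.
Intersecting these: cl(A) = {x90, x93}.
∂A = cl(A) ∖ int(A) = {x90, x93} ∖ ∅ = {x90, x93}.


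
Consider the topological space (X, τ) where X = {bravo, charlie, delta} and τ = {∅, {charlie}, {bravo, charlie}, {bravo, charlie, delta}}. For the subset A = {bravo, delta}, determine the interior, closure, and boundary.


int(A) = ∅, cl(A) = {bravo, delta}, ∂A = {bravo, delta}.

Closed sets in (X, τ) are complements of opens:
  closed(X, τ) = {∅, {delta}, {bravo, delta}, {bravo, charlie, delta}}.
int(A) = ⋃ {U ∈ τ : U ⊆ A}. Opens contained in A: ∅.
Taking the union of these: int(A) = ∅.
cl(A) = ⋂ {C closed : A ⊆ C}. Closed sets containing A: {bravo, delta}, {bravo, charlie, delta}.
Intersecting these: cl(A) = {bravo, delta}.
∂A = cl(A) ∖ int(A) = {bravo, delta} ∖ ∅ = {bravo, delta}.


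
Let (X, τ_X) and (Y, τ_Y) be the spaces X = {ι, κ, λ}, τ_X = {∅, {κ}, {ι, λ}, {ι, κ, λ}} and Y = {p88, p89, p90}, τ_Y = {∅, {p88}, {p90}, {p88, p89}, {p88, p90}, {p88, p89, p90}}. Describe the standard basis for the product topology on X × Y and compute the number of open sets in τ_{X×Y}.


Basis B = {∅ × ∅, {κ} × {p88}, {κ} × {p90}, {ι, λ} × {p88}, {ι, λ} × {p90}, {κ} × {p88, p89}, {κ} × {p88, p90}, {ι, κ, λ} × {p88}, {ι, κ, λ} × {p90}, {κ} × {p88, p89, p90}, {ι, λ} × {p88, p89}, {ι, λ} × {p88, p90}, {ι, λ} × {p88, p89, p90}, {ι, κ, λ} × {p88, p89}, {ι, κ, λ} × {p88, p90}, {ι, κ, λ} × {p88, p89, p90}}; |τ_{X×Y}| = 36.

Enumerate products U × V with U ∈ τ_X, V ∈ τ_Y (deduplicated):
  ∅ × ∅ = {} (∅)
  {κ} × {p88} = {(κ,p88)}
  {κ} × {p90} = {(κ,p90)}
  {ι, λ} × {p88} = {(ι,p88), (λ,p88)}
  {ι, λ} × {p90} = {(ι,p90), (λ,p90)}
  {κ} × {p88, p89} = {(κ,p88), (κ,p89)}
  {κ} × {p88, p90} = {(κ,p88), (κ,p90)}
  {ι, κ, λ} × {p88} = {(ι,p88), (κ,p88), (λ,p88)}
  {ι, κ, λ} × {p90} = {(ι,p90), (κ,p90), (λ,p90)}
  {κ} × {p88, p89, p90} = {(κ,p88), (κ,p89), (κ,p90)}
  {ι, λ} × {p88, p89} = {(ι,p88), (ι,p89), (λ,p88), (λ,p89)}
  {ι, λ} × {p88, p90} = {(ι,p88), (ι,p90), (λ,p88), (λ,p90)}
  {ι, λ} × {p88, p89, p90} = {(ι,p88), (ι,p89), (ι,p90), (λ,p88), (λ,p89), (λ,p90)}
  {ι, κ, λ} × {p88, p89} = {(ι,p88), (ι,p89), (κ,p88), (κ,p89), (λ,p88), (λ,p89)}
  {ι, κ, λ} × {p88, p90} = {(ι,p88), (ι,p90), (κ,p88), (κ,p90), (λ,p88), (λ,p90)}
  {ι, κ, λ} × {p88, p89, p90} = {(ι,p88), (ι,p89), (ι,p90), (κ,p88), (κ,p89), (κ,p90), (λ,p88), (λ,p89), (λ,p90)}
These 16 distinct sets form the basis B.
Close under arbitrary unions to get τ_{X×Y}; counting gives |τ_{X×Y}| = 36.


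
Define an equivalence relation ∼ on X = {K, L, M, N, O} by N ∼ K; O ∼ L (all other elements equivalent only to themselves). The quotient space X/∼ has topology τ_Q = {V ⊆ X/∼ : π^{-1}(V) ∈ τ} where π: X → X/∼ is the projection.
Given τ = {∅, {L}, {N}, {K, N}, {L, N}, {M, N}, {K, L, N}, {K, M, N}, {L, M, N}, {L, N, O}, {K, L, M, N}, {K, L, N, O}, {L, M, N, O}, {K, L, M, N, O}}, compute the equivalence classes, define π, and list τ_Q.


X/∼ = {[K=N], [L=O], [M]}; |τ_Q| = 5.

Equivalence classes: [K=N], [L=O], [M].
Quotient map π: X → X/∼ sends K ↦ [K=N], L ↦ [L=O], M ↦ [M], N ↦ [K=N], O ↦ [L=O].
For each subset V ⊆ X/∼, compute π^{-1}(V) ⊆ X and check whether π^{-1}(V) ∈ τ. V is open in τ_Q iff π^{-1}(V) ∈ τ.
  V = {}: π^{-1}(V) = ∅ ∈ τ ✓.
  V = {[K=N]}: π^{-1}(V) = {K, N} ∈ τ ✓.
  V = {[L=O]}: π^{-1}(V) = {L, O} ∉ τ ✗.
  V = {[K=N], [L=O]}: π^{-1}(V) = {K, L, N, O} ∈ τ ✓.
  V = {[M]}: π^{-1}(V) = {M} ∉ τ ✗.
  V = {[K=N], [M]}: π^{-1}(V) = {K, M, N} ∈ τ ✓.
  V = {[L=O], [M]}: π^{-1}(V) = {L, M, O} ∉ τ ✗.
  V = {[K=N], [L=O], [M]}: π^{-1}(V) = {K, L, M, N, O} ∈ τ ✓.
Open sets in the quotient: τ_Q = {{}, {[K=N]}, {[K=N], [L=O]}, {[K=N], [M]}, {[K=N], [L=O], [M]}} (5 elements).


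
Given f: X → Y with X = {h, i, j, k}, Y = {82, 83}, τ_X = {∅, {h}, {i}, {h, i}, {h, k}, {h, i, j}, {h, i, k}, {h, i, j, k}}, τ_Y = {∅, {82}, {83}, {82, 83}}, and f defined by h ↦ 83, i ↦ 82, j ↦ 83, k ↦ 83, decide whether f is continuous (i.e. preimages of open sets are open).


f is NOT continuous.

Compute f^{-1}(U) for each U ∈ τ_Y:
  U = ∅: f^{-1}(U) = ∅ ∈ τ_X ✓.
  U = {82}: f^{-1}(U) = {i} ∈ τ_X ✓.
  U = {83}: f^{-1}(U) = {h, j, k} ∉ τ_X ✗.
  U = {82, 83}: f^{-1}(U) = {h, i, j, k} ∈ τ_X ✓.
Found U = {83} with f^{-1}(U) = {h, j, k} not in τ_X. Therefore f is NOT continuous.


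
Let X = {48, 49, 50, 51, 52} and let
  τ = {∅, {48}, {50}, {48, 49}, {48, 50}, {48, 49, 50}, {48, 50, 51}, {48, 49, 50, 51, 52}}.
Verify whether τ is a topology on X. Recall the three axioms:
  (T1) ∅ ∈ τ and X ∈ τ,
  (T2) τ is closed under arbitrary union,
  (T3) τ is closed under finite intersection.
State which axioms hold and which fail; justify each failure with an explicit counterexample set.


τ is NOT a topology on X.

Axiom (T1): ∅ ∈ τ? Yes; X ∈ τ? Yes.
Axiom (T2/T3): check pairwise unions and intersections of members of τ.
Counterexample for (T2): {48, 49} ∪ {48, 50, 51} = {48, 49, 50, 51} ∉ τ. Therefore τ is NOT a topology.


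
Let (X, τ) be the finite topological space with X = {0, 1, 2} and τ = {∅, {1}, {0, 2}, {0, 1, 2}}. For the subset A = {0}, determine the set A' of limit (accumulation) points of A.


A' = {2}

For each x ∈ X, list the open sets U ∈ τ with x ∈ U, then check whether U ∩ (A ∖ {x}) ≠ ∅ for every such U.
  x = 0: open {0, 2} ∋ x has {0, 2} ∩ (A ∖ {0}) = ∅, so x is NOT a limit point.
  x = 1: open {1} ∋ x has {1} ∩ (A ∖ {1}) = ∅, so x is NOT a limit point.
  x = 2: opens ∋ x are {0, 2}, {0, 1, 2}; each meets A ∖ {2}, so x IS a limit point.
Collecting: A' = {2}.


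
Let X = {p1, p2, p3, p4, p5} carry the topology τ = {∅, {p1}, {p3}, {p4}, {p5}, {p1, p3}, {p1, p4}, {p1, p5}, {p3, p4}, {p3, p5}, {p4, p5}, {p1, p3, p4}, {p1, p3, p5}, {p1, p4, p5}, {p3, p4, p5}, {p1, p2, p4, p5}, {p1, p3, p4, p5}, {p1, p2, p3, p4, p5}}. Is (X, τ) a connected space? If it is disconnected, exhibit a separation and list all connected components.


(X, τ) is disconnected; components = [{p3}, {p1, p2, p4, p5}].

Find clopen sets (U ∈ τ with X ∖ U ∈ τ):
  U = ∅, X ∖ U = {p1, p2, p3, p4, p5} — both open, so U is clopen.
  U = {p3}, X ∖ U = {p1, p2, p4, p5} — both open, so U is clopen.
  U = {p1, p2, p4, p5}, X ∖ U = {p3} — both open, so U is clopen.
  U = {p1, p2, p3, p4, p5}, X ∖ U = ∅ — both open, so U is clopen.
Nontrivial clopen(s) exist: e.g. {p1, p2, p4, p5}. So (X, τ) is disconnected.
Compute connected components by grouping points that agree on all clopens:
  component: {p3}
  component: {p1, p2, p4, p5}


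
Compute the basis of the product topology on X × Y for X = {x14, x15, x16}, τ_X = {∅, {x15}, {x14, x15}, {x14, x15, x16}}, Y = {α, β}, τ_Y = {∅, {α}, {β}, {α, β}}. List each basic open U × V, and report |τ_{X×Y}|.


Basis B = {∅ × ∅, {x15} × {α}, {x15} × {β}, {x14, x15} × {α}, {x14, x15} × {β}, {x15} × {α, β}, {x14, x15, x16} × {α}, {x14, x15, x16} × {β}, {x14, x15} × {α, β}, {x14, x15, x16} × {α, β}}; |τ_{X×Y}| = 16.

Enumerate products U × V with U ∈ τ_X, V ∈ τ_Y (deduplicated):
  ∅ × ∅ = {} (∅)
  {x15} × {α} = {(x15,α)}
  {x15} × {β} = {(x15,β)}
  {x14, x15} × {α} = {(x14,α), (x15,α)}
  {x14, x15} × {β} = {(x14,β), (x15,β)}
  {x15} × {α, β} = {(x15,α), (x15,β)}
  {x14, x15, x16} × {α} = {(x14,α), (x15,α), (x16,α)}
  {x14, x15, x16} × {β} = {(x14,β), (x15,β), (x16,β)}
  {x14, x15} × {α, β} = {(x14,α), (x14,β), (x15,α), (x15,β)}
  {x14, x15, x16} × {α, β} = {(x14,α), (x14,β), (x15,α), (x15,β), (x16,α), (x16,β)}
These 10 distinct sets form the basis B.
Close under arbitrary unions to get τ_{X×Y}; counting gives |τ_{X×Y}| = 16.


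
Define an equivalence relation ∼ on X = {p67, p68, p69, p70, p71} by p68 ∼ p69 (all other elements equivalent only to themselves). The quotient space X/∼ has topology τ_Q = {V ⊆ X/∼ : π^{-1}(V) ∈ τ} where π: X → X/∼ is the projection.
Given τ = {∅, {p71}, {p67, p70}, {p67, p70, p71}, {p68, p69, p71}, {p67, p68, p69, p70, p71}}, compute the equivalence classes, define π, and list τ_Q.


X/∼ = {[p67], [p68=p69], [p70], [p71]}; |τ_Q| = 6.

Equivalence classes: [p67], [p68=p69], [p70], [p71].
Quotient map π: X → X/∼ sends p67 ↦ [p67], p68 ↦ [p68=p69], p69 ↦ [p68=p69], p70 ↦ [p70], p71 ↦ [p71].
For each subset V ⊆ X/∼, compute π^{-1}(V) ⊆ X and check whether π^{-1}(V) ∈ τ. V is open in τ_Q iff π^{-1}(V) ∈ τ.
  V = {}: π^{-1}(V) = ∅ ∈ τ ✓.
  V = {[p67]}: π^{-1}(V) = {p67} ∉ τ ✗.
  V = {[p68=p69]}: π^{-1}(V) = {p68, p69} ∉ τ ✗.
  V = {[p67], [p68=p69]}: π^{-1}(V) = {p67, p68, p69} ∉ τ ✗.
  V = {[p70]}: π^{-1}(V) = {p70} ∉ τ ✗.
  V = {[p67], [p70]}: π^{-1}(V) = {p67, p70} ∈ τ ✓.
  V = {[p68=p69], [p70]}: π^{-1}(V) = {p68, p69, p70} ∉ τ ✗.
  V = {[p67], [p68=p69], [p70]}: π^{-1}(V) = {p67, p68, p69, p70} ∉ τ ✗.
  V = {[p71]}: π^{-1}(V) = {p71} ∈ τ ✓.
  V = {[p67], [p71]}: π^{-1}(V) = {p67, p71} ∉ τ ✗.
  V = {[p68=p69], [p71]}: π^{-1}(V) = {p68, p69, p71} ∈ τ ✓.
  V = {[p67], [p68=p69], [p71]}: π^{-1}(V) = {p67, p68, p69, p71} ∉ τ ✗.
  V = {[p70], [p71]}: π^{-1}(V) = {p70, p71} ∉ τ ✗.
  V = {[p67], [p70], [p71]}: π^{-1}(V) = {p67, p70, p71} ∈ τ ✓.
  V = {[p68=p69], [p70], [p71]}: π^{-1}(V) = {p68, p69, p70, p71} ∉ τ ✗.
  V = {[p67], [p68=p69], [p70], [p71]}: π^{-1}(V) = {p67, p68, p69, p70, p71} ∈ τ ✓.
Open sets in the quotient: τ_Q = {{}, {[p67], [p70]}, {[p71]}, {[p68=p69], [p71]}, {[p67], [p70], [p71]}, {[p67], [p68=p69], [p70], [p71]}} (6 elements).


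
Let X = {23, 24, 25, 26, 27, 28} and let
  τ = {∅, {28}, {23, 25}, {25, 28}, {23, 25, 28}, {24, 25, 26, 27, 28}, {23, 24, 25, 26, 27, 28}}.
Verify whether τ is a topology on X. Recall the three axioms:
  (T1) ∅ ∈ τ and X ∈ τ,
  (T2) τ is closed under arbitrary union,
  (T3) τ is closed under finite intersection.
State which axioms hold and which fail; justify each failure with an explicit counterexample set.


τ is NOT a topology on X.

Axiom (T1): ∅ ∈ τ? Yes; X ∈ τ? Yes.
Axiom (T2/T3): check pairwise unions and intersections of members of τ.
Counterexample for (T3): {23, 25} ∩ {25, 28} = {25} ∉ τ. Therefore τ is NOT a topology.


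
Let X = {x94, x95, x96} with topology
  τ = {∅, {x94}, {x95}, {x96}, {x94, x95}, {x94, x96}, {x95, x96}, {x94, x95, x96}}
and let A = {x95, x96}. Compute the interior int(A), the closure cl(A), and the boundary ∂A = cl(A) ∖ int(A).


int(A) = {x95, x96}, cl(A) = {x95, x96}, ∂A = ∅.

Closed sets in (X, τ) are complements of opens:
  closed(X, τ) = {∅, {x94}, {x95}, {x96}, {x94, x95}, {x94, x96}, {x95, x96}, {x94, x95, x96}}.
int(A) = ⋃ {U ∈ τ : U ⊆ A}. Opens contained in A: ∅, {x95}, {x96}, {x95, x96}.
Taking the union of these: int(A) = {x95, x96}.
cl(A) = ⋂ {C closed : A ⊆ C}. Closed sets containing A: {x95, x96}, {x94, x95, x96}.
Intersecting these: cl(A) = {x95, x96}.
∂A = cl(A) ∖ int(A) = {x95, x96} ∖ {x95, x96} = ∅.


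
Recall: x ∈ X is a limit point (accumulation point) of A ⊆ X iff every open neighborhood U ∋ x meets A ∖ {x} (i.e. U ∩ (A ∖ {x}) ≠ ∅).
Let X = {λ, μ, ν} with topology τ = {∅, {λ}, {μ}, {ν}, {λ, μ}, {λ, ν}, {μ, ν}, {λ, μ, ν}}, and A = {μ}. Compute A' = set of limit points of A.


A' = ∅

For each x ∈ X, list the open sets U ∈ τ with x ∈ U, then check whether U ∩ (A ∖ {x}) ≠ ∅ for every such U.
  x = λ: open {λ} ∋ x has {λ} ∩ (A ∖ {λ}) = ∅, so x is NOT a limit point.
  x = μ: open {μ} ∋ x has {μ} ∩ (A ∖ {μ}) = ∅, so x is NOT a limit point.
  x = ν: open {ν} ∋ x has {ν} ∩ (A ∖ {ν}) = ∅, so x is NOT a limit point.
Collecting: A' = ∅.


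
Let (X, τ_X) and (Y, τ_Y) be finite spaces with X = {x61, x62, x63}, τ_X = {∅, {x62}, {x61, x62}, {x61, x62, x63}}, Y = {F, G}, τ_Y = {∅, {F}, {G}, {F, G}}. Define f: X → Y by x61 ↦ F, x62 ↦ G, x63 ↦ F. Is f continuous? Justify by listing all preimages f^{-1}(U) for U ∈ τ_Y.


f is NOT continuous.

Compute f^{-1}(U) for each U ∈ τ_Y:
  U = ∅: f^{-1}(U) = ∅ ∈ τ_X ✓.
  U = {F}: f^{-1}(U) = {x61, x63} ∉ τ_X ✗.
  U = {G}: f^{-1}(U) = {x62} ∈ τ_X ✓.
  U = {F, G}: f^{-1}(U) = {x61, x62, x63} ∈ τ_X ✓.
Found U = {F} with f^{-1}(U) = {x61, x63} not in τ_X. Therefore f is NOT continuous.


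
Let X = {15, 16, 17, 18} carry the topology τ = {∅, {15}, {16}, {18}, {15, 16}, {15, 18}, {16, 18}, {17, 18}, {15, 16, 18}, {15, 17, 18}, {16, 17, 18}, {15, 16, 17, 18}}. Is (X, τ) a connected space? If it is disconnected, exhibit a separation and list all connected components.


(X, τ) is disconnected; components = [{15}, {16}, {17, 18}].

Find clopen sets (U ∈ τ with X ∖ U ∈ τ):
  U = ∅, X ∖ U = {15, 16, 17, 18} — both open, so U is clopen.
  U = {15}, X ∖ U = {16, 17, 18} — both open, so U is clopen.
  U = {16}, X ∖ U = {15, 17, 18} — both open, so U is clopen.
  U = {15, 16}, X ∖ U = {17, 18} — both open, so U is clopen.
  U = {17, 18}, X ∖ U = {15, 16} — both open, so U is clopen.
  U = {15, 17, 18}, X ∖ U = {16} — both open, so U is clopen.
  U = {16, 17, 18}, X ∖ U = {15} — both open, so U is clopen.
  U = {15, 16, 17, 18}, X ∖ U = ∅ — both open, so U is clopen.
Nontrivial clopen(s) exist: e.g. {15, 17, 18}. So (X, τ) is disconnected.
Compute connected components by grouping points that agree on all clopens:
  component: {15}
  component: {16}
  component: {17, 18}
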